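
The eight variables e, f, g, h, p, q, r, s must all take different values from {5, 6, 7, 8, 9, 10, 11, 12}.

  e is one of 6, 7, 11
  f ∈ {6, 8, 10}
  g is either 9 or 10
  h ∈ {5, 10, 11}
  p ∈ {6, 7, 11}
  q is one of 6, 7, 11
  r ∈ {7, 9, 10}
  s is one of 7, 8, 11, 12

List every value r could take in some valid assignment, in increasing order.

Among the 8 variables, 5 fits only h (and all 8 values in {5, 6, 7, 8, 9, 10, 11, 12} must be used), so h = 5.
Among the 7 still-open variables, 12 fits only s (and all 7 values in {6, 7, 8, 9, 10, 11, 12} must be used), so s = 12.
The 6 still-open variables together cover exactly {6, 7, 8, 9, 10, 11} — 6 values for 6 variables — and 8 appears only in f's list, so f = 8.
e, p, q share exactly the 3 values {6, 7, 11}; by pigeonhole those values go to them, so strike 6, 7, 11 from r.
No further eliminations apply; r can still be any of 9, 10.

9, 10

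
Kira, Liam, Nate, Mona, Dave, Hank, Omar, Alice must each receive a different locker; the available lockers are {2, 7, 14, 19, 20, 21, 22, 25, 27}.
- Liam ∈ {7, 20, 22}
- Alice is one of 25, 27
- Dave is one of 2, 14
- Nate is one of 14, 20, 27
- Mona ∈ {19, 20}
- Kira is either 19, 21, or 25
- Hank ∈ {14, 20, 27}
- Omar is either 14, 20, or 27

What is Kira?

21

Nate, Hank, Omar between them cover only {14, 20, 27} — a naked triple. Remove those values from Liam, Mona, Dave, Alice.
Mona's domain is down to {19}, so Mona = 19. So Kira can't be 19.
Dave must be 2 (only option left).
Alice must be 25 (only option left). Strike 25 from Kira.
So Kira = 21.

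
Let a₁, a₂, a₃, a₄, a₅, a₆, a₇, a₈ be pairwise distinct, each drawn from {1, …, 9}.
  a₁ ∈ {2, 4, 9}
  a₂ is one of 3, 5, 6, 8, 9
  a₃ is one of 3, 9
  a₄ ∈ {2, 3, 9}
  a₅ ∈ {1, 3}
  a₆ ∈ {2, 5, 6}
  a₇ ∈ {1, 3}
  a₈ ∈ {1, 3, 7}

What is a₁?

4

a₅ and a₇ between them cover only {1, 3} — a naked pair. Remove those values from a₂, a₃, a₄, a₈.
That leaves a₃ = 9. Eliminate 9 elsewhere: a₁, a₂, a₄.
a₄'s domain is down to {2}, so a₄ = 2. Eliminate 2 elsewhere: a₁, a₆.
So a₁ = 4.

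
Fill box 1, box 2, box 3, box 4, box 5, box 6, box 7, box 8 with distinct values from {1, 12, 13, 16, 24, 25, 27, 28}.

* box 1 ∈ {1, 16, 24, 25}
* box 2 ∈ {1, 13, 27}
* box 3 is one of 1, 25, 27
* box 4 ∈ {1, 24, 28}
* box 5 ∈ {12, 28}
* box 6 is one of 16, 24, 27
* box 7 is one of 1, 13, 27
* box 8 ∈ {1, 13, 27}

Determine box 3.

The 8 variables draw from only 8 values {1, 12, 13, 16, 24, 25, 27, 28}, so each is used; only box 5 can be 12, hence box 5 = 12.
The 7 still-open variables draw from only 7 values {1, 13, 16, 24, 25, 27, 28}, so each is used; only box 4 can be 28, hence box 4 = 28.
The 3 variables box 2, box 7, box 8 are confined to {1, 13, 27}, which locks those values in; drop them from box 1, box 3, box 6.
So box 3 = 25.

25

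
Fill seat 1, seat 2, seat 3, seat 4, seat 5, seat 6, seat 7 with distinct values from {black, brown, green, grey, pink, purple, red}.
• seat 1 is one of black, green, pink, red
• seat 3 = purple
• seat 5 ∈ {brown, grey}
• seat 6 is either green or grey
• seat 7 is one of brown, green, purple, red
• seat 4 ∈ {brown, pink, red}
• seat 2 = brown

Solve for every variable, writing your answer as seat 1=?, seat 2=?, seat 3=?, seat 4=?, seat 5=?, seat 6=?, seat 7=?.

seat 2 has just one choice, so seat 2 = brown. Strike brown from seat 4, seat 5, seat 7.
seat 3 must be purple (only option left). So seat 7 can't be purple.
That leaves seat 5 = grey. Strike grey from seat 6.
seat 6 must be green (only option left). So seat 1, seat 7 can't be green.
That leaves seat 7 = red. Remove red from seat 1, seat 4.
seat 4 must be pink (only option left). Remove pink from seat 1.
seat 1 must be black (only option left).

seat 1=black, seat 2=brown, seat 3=purple, seat 4=pink, seat 5=grey, seat 6=green, seat 7=red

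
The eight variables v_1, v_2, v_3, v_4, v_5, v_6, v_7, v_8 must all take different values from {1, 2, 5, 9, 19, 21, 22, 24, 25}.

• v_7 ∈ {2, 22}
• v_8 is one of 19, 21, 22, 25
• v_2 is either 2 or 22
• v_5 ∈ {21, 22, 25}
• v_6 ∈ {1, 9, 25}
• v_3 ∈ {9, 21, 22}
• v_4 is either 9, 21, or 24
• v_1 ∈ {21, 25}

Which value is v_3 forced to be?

Among the 8 variables, 1 fits only v_6 (and all 8 values in {1, 2, 9, 19, 21, 22, 24, 25} must be used), so v_6 = 1.
The 7 still-open variables together cover exactly {2, 9, 19, 21, 22, 24, 25} — 7 values for 7 variables — and 19 appears only in v_8's list, so v_8 = 19.
The 6 still-open variables draw from only 6 values {2, 9, 21, 22, 24, 25}, so each is used; only v_4 can be 24, hence v_4 = 24.
The 5 still-open variables draw from only 5 values {2, 9, 21, 22, 25}, so each is used; only v_3 can be 9, hence v_3 = 9.

9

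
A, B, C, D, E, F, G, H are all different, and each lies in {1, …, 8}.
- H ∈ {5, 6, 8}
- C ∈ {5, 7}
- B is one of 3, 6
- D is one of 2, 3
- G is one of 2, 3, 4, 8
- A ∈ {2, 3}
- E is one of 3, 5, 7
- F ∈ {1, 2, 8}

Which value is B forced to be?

Among the 8 variables, 1 fits only F (and all 8 values in {1, 2, 3, 4, 5, 6, 7, 8} must be used), so F = 1.
Among the 7 still-open variables, 4 fits only G (and all 7 values in {2, 3, 4, 5, 6, 7, 8} must be used), so G = 4.
Among the 6 still-open variables, 8 fits only H (and all 6 values in {2, 3, 5, 6, 7, 8} must be used), so H = 8.
The 5 still-open variables draw from only 5 values {2, 3, 5, 6, 7}, so each is used; only B can be 6, hence B = 6.

6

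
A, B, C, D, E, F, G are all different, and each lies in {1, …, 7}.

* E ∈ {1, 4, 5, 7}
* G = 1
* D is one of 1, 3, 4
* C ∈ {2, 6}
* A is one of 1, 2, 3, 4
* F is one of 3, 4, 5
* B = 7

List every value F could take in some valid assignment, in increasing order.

3, 4, 5

B has just one choice, so B = 7. Remove 7 from E.
G's domain is down to {1}, so G = 1. Eliminate 1 elsewhere: A, D, E.
The 5 still-open variables together cover exactly {2, 3, 4, 5, 6} — 5 values for 5 variables — and 6 appears only in C's list, so C = 6.
The 4 still-open variables together cover exactly {2, 3, 4, 5} — 4 values for 4 variables — and 2 appears only in A's list, so A = 2.
No further eliminations apply; F can still be any of 3, 4, 5.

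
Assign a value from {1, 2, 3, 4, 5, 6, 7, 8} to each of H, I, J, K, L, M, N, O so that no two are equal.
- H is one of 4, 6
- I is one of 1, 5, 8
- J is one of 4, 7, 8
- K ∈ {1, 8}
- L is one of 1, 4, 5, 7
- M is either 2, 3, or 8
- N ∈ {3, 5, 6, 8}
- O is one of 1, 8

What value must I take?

5

The 8 variables draw from only 8 values {1, 2, 3, 4, 5, 6, 7, 8}, so each is used; only M can be 2, hence M = 2.
The 7 still-open variables together cover exactly {1, 3, 4, 5, 6, 7, 8} — 7 values for 7 variables — and 3 appears only in N's list, so N = 3.
Among the 6 still-open variables, 6 fits only H (and all 6 values in {1, 4, 5, 6, 7, 8} must be used), so H = 6.
K and O share exactly the 2 values {1, 8}; by pigeonhole those values go to them, so strike 1, 8 from I, J, L.
So I = 5.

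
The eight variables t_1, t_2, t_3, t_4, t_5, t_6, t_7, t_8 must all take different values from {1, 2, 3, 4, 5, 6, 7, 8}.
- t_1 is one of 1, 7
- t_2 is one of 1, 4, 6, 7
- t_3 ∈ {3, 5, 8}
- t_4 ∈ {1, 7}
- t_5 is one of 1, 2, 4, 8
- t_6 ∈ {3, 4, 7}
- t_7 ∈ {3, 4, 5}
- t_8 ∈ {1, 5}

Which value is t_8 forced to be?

5

The 8 variables draw from only 8 values {1, 2, 3, 4, 5, 6, 7, 8}, so each is used; only t_5 can be 2, hence t_5 = 2.
The 7 still-open variables together cover exactly {1, 3, 4, 5, 6, 7, 8} — 7 values for 7 variables — and 6 appears only in t_2's list, so t_2 = 6.
The 6 still-open variables together cover exactly {1, 3, 4, 5, 7, 8} — 6 values for 6 variables — and 8 appears only in t_3's list, so t_3 = 8.
t_1 and t_4 share exactly the 2 values {1, 7}; by pigeonhole those values go to them, so strike 1, 7 from t_6, t_8.
So t_8 = 5.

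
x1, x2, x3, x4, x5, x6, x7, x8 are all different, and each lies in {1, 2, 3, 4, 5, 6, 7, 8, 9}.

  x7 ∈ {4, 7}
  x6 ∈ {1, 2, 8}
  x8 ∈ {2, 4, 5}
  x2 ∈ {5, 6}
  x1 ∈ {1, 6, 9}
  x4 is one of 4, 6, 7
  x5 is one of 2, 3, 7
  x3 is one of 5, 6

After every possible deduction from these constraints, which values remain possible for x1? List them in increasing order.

1, 9

x2 and x3 between them cover only {5, 6} — a naked pair. Remove those values from x1, x4, x8.
The 2 variables x4 and x7 are confined to {4, 7}, which locks those values in; drop them from x5, x8.
That leaves x8 = 2. Eliminate 2 elsewhere: x5, x6.
That leaves x5 = 3.
No further eliminations apply; x1 can still be any of 1, 9.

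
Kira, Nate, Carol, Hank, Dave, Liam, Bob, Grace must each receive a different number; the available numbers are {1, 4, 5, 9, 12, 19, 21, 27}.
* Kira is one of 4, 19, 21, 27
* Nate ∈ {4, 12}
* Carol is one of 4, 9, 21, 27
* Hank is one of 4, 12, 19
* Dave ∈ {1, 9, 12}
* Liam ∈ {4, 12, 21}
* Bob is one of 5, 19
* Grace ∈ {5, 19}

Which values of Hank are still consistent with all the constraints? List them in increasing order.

The 8 variables draw from only 8 values {1, 4, 5, 9, 12, 19, 21, 27}, so each is used; only Dave can be 1, hence Dave = 1.
The 7 still-open variables together cover exactly {4, 5, 9, 12, 19, 21, 27} — 7 values for 7 variables — and 9 appears only in Carol's list, so Carol = 9.
The 6 still-open variables together cover exactly {4, 5, 12, 19, 21, 27} — 6 values for 6 variables — and 27 appears only in Kira's list, so Kira = 27.
The 5 still-open variables draw from only 5 values {4, 5, 12, 19, 21}, so each is used; only Liam can be 21, hence Liam = 21.
Bob and Grace between them cover only {5, 19} — a naked pair. Remove those values from Hank.
No further eliminations apply; Hank can still be any of 4, 12.

4, 12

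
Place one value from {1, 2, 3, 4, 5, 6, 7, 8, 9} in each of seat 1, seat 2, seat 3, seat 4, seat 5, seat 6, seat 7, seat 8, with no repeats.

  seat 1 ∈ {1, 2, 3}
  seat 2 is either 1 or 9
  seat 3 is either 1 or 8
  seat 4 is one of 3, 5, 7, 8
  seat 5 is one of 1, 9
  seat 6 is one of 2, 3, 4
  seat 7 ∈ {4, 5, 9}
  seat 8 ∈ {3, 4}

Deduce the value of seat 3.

The 8 variables together cover exactly {1, 2, 3, 4, 5, 7, 8, 9} — 8 values for 8 variables — and 7 appears only in seat 4's list, so seat 4 = 7.
The 7 still-open variables together cover exactly {1, 2, 3, 4, 5, 8, 9} — 7 values for 7 variables — and 5 appears only in seat 7's list, so seat 7 = 5.
Among the 6 still-open variables, 8 fits only seat 3 (and all 6 values in {1, 2, 3, 4, 8, 9} must be used), so seat 3 = 8.

8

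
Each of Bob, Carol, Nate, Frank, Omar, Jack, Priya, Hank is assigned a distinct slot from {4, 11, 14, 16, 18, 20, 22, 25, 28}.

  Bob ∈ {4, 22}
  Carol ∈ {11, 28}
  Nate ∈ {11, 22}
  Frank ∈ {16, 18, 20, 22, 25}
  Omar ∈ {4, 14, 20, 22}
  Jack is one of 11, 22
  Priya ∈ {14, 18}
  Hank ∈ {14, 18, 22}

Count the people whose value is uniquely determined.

3

Nate and Jack between them cover only {11, 22} — a naked pair. Remove those values from Bob, Carol, Frank, Omar, Hank.
Bob must be 4 (only option left). So Omar can't be 4.
Carol's domain is down to {28}, so Carol = 28.
Priya and Hank between them cover only {14, 18} — a naked pair. Remove those values from Frank, Omar.
That leaves Omar = 20. So Frank can't be 20.
Determined: Bob=4, Carol=28, Omar=20. The other people each still have more than one consistent value. That makes 3.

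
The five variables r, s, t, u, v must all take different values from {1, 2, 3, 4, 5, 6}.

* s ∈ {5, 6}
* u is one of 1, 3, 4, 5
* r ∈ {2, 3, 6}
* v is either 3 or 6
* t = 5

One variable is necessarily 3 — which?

v

t has just one choice, so t = 5. Eliminate 5 elsewhere: s, u.
s has just one choice, so s = 6. Strike 6 from r, v.
So 3 goes to v.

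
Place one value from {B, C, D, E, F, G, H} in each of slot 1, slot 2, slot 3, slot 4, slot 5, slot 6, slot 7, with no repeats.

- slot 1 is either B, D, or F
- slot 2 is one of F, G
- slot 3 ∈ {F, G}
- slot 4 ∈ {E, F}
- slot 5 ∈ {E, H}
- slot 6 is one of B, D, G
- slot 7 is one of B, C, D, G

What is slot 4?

The 7 variables together cover exactly {B, C, D, E, F, G, H} — 7 values for 7 variables — and C appears only in slot 7's list, so slot 7 = C.
Among the 6 still-open variables, H fits only slot 5 (and all 6 values in {B, D, E, F, G, H} must be used), so slot 5 = H.
The 5 still-open variables together cover exactly {B, D, E, F, G} — 5 values for 5 variables — and E appears only in slot 4's list, so slot 4 = E.

E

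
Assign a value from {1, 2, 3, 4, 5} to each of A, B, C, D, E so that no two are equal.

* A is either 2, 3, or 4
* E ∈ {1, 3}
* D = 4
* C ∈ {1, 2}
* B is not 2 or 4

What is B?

D must be 4 (only option left). Eliminate 4 elsewhere: A.
The 4 still-open variables together cover exactly {1, 2, 3, 5} — 4 values for 4 variables — and 5 appears only in B's list, so B = 5.

5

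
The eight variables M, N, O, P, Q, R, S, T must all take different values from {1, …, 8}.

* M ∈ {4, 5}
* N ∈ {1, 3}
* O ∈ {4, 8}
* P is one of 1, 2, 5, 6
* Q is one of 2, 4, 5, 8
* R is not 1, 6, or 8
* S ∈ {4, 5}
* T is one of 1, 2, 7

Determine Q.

2

The 8 variables draw from only 8 values {1, 2, 3, 4, 5, 6, 7, 8}, so each is used; only P can be 6, hence P = 6.
M and S share exactly the 2 values {4, 5}; by pigeonhole those values go to them, so strike 4, 5 from O, Q, R.
O has just one choice, so O = 8. So Q can't be 8.
So Q = 2.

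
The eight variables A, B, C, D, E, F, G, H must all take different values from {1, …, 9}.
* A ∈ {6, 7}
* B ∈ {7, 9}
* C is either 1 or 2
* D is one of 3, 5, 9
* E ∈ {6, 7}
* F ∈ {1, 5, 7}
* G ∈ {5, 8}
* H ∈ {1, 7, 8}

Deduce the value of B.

9

The 8 variables draw from only 8 values {1, 2, 3, 5, 6, 7, 8, 9}, so each is used; only C can be 2, hence C = 2.
Among the 7 still-open variables, 3 fits only D (and all 7 values in {1, 3, 5, 6, 7, 8, 9} must be used), so D = 3.
The 6 still-open variables draw from only 6 values {1, 5, 6, 7, 8, 9}, so each is used; only B can be 9, hence B = 9.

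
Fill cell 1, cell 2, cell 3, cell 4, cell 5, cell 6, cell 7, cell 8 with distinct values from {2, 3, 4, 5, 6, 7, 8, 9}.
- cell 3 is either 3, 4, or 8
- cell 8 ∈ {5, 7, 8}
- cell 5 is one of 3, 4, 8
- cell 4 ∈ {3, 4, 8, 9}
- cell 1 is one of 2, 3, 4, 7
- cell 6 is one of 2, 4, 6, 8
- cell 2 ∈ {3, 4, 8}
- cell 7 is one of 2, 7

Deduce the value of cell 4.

The 8 variables draw from only 8 values {2, 3, 4, 5, 6, 7, 8, 9}, so each is used; only cell 8 can be 5, hence cell 8 = 5.
The 7 still-open variables together cover exactly {2, 3, 4, 6, 7, 8, 9} — 7 values for 7 variables — and 6 appears only in cell 6's list, so cell 6 = 6.
The 6 still-open variables together cover exactly {2, 3, 4, 7, 8, 9} — 6 values for 6 variables — and 9 appears only in cell 4's list, so cell 4 = 9.

9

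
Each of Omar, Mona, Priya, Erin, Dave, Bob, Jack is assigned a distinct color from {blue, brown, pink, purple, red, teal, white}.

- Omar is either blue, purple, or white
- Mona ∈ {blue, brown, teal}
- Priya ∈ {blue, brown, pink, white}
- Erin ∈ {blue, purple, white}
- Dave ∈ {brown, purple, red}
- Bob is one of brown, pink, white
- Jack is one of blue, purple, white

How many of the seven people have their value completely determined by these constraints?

The 7 variables draw from only 7 values {blue, brown, pink, purple, red, teal, white}, so each is used; only Dave can be red, hence Dave = red.
Among the 6 still-open variables, teal fits only Mona (and all 6 values in {blue, brown, pink, purple, teal, white} must be used), so Mona = teal.
Omar, Erin, Jack share exactly the 3 values {blue, purple, white}; by pigeonhole those values go to them, so strike blue, purple, white from Priya, Bob.
Determined: Mona=teal, Dave=red. The other people each still have more than one consistent value. That makes 2.

2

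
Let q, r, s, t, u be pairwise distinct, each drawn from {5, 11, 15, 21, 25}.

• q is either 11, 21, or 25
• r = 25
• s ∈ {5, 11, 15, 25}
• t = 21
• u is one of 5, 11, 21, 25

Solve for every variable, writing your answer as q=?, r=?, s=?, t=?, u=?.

r's domain is down to {25}, so r = 25. So q, s, u can't be 25.
That leaves t = 21. Remove 21 from q, u.
q must be 11 (only option left). Strike 11 from s, u.
That leaves u = 5. Strike 5 from s.
s has just one choice, so s = 15.

q=11, r=25, s=15, t=21, u=5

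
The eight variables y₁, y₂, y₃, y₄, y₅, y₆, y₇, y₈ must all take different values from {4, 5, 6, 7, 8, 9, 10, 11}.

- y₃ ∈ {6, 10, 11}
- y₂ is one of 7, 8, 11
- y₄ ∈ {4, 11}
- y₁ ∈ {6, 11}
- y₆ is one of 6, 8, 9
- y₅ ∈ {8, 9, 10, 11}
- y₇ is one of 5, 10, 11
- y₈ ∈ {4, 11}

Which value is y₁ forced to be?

6

The 8 variables draw from only 8 values {4, 5, 6, 7, 8, 9, 10, 11}, so each is used; only y₇ can be 5, hence y₇ = 5.
Among the 7 still-open variables, 7 fits only y₂ (and all 7 values in {4, 6, 7, 8, 9, 10, 11} must be used), so y₂ = 7.
y₄ and y₈ between them cover only {4, 11} — a naked pair. Remove those values from y₁, y₃, y₅.
So y₁ = 6.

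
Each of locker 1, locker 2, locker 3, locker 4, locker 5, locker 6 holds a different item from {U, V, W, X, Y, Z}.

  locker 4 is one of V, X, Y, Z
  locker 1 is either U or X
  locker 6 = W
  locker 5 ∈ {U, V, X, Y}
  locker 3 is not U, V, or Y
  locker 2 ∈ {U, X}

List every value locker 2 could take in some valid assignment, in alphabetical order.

locker 6 must be W (only option left). Remove W from locker 3.
The 2 variables locker 1 and locker 2 are confined to {U, X}, which locks those values in; drop them from locker 3, locker 4, locker 5.
locker 3 must be Z (only option left). Eliminate Z elsewhere: locker 4.
No further eliminations apply; locker 2 can still be any of U, X.

U, X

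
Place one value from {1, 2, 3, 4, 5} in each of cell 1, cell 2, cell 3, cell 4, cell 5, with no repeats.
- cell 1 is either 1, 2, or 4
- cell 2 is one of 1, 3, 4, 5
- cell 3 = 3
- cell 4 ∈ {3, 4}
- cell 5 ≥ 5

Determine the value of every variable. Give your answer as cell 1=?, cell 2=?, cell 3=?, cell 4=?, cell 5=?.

cell 3 has just one choice, so cell 3 = 3. Strike 3 from cell 2, cell 4.
cell 4 must be 4 (only option left). Remove 4 from cell 1, cell 2.
cell 5 has just one choice, so cell 5 = 5. Strike 5 from cell 2.
cell 2 must be 1 (only option left). So cell 1 can't be 1.
cell 1 must be 2 (only option left).

cell 1=2, cell 2=1, cell 3=3, cell 4=4, cell 5=5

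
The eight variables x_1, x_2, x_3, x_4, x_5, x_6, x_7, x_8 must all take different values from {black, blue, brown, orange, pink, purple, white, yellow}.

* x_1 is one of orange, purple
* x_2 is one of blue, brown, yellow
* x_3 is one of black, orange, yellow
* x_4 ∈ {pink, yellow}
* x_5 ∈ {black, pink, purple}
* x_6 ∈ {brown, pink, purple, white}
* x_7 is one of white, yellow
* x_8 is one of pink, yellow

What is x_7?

white

Among the 8 variables, blue fits only x_2 (and all 8 values in {black, blue, brown, orange, pink, purple, white, yellow} must be used), so x_2 = blue.
The 7 still-open variables together cover exactly {black, brown, orange, pink, purple, white, yellow} — 7 values for 7 variables — and brown appears only in x_6's list, so x_6 = brown.
The 6 still-open variables draw from only 6 values {black, orange, pink, purple, white, yellow}, so each is used; only x_7 can be white, hence x_7 = white.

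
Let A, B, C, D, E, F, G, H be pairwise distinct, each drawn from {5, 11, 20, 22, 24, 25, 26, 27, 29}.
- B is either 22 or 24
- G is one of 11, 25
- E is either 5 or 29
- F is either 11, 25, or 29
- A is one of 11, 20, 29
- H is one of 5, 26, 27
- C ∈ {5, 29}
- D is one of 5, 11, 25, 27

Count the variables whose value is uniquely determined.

3

C and E share exactly the 2 values {5, 29}; by pigeonhole those values go to them, so strike 5, 29 from A, D, F, H.
F and G share exactly the 2 values {11, 25}; by pigeonhole those values go to them, so strike 11, 25 from A, D.
That leaves A = 20.
That leaves D = 27. Strike 27 from H.
H must be 26 (only option left).
Determined: A=20, D=27, H=26. The other variables each still have more than one consistent value. That makes 3.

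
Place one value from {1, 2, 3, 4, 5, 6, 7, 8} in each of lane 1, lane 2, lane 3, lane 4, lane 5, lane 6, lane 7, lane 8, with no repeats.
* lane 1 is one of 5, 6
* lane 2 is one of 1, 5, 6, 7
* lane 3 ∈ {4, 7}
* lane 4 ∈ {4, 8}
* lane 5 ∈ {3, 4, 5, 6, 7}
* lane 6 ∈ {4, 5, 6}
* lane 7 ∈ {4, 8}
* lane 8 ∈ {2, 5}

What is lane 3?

7

Among the 8 variables, 1 fits only lane 2 (and all 8 values in {1, 2, 3, 4, 5, 6, 7, 8} must be used), so lane 2 = 1.
The 7 still-open variables together cover exactly {2, 3, 4, 5, 6, 7, 8} — 7 values for 7 variables — and 2 appears only in lane 8's list, so lane 8 = 2.
The 6 still-open variables draw from only 6 values {3, 4, 5, 6, 7, 8}, so each is used; only lane 5 can be 3, hence lane 5 = 3.
Among the 5 still-open variables, 7 fits only lane 3 (and all 5 values in {4, 5, 6, 7, 8} must be used), so lane 3 = 7.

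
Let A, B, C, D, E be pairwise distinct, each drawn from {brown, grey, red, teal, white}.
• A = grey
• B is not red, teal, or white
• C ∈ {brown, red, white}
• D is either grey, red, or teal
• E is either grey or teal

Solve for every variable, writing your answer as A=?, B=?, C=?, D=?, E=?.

A=grey, B=brown, C=white, D=red, E=teal

A's domain is down to {grey}, so A = grey. Remove grey from B, D, E.
B has just one choice, so B = brown. Strike brown from C.
E's domain is down to {teal}, so E = teal. Remove teal from D.
D has just one choice, so D = red. Strike red from C.
C has just one choice, so C = white.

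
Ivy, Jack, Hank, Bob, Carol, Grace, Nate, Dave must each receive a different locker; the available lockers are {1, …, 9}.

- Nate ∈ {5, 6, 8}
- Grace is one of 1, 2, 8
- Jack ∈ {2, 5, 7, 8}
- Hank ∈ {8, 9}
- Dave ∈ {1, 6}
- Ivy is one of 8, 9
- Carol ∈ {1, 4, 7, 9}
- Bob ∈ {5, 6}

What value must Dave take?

The 8 variables together cover exactly {1, 2, 4, 5, 6, 7, 8, 9} — 8 values for 8 variables — and 4 appears only in Carol's list, so Carol = 4.
The 7 still-open variables draw from only 7 values {1, 2, 5, 6, 7, 8, 9}, so each is used; only Jack can be 7, hence Jack = 7.
The 6 still-open variables together cover exactly {1, 2, 5, 6, 8, 9} — 6 values for 6 variables — and 2 appears only in Grace's list, so Grace = 2.
The 5 still-open variables together cover exactly {1, 5, 6, 8, 9} — 5 values for 5 variables — and 1 appears only in Dave's list, so Dave = 1.

1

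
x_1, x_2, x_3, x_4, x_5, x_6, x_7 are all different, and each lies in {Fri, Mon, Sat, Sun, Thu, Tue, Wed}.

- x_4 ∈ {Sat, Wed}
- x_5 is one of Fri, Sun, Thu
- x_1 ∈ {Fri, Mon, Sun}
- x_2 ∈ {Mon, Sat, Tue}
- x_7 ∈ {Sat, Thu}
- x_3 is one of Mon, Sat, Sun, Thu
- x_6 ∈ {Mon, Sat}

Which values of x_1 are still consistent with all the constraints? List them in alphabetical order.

Among the 7 variables, Tue fits only x_2 (and all 7 values in {Fri, Mon, Sat, Sun, Thu, Tue, Wed} must be used), so x_2 = Tue.
Among the 6 still-open variables, Wed fits only x_4 (and all 6 values in {Fri, Mon, Sat, Sun, Thu, Wed} must be used), so x_4 = Wed.
No further eliminations apply; x_1 can still be any of Fri, Mon, Sun.

Fri, Mon, Sun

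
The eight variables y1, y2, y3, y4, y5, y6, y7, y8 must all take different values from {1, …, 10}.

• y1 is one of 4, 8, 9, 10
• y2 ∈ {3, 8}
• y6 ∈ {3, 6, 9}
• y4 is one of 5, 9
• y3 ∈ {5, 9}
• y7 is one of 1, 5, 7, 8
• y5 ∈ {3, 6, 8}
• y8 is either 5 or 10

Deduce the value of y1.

y3 and y4 between them cover only {5, 9} — a naked pair. Remove those values from y1, y6, y7, y8.
y8 has just one choice, so y8 = 10. Strike 10 from y1.
The 3 variables y2, y5, y6 are confined to {3, 6, 8}, which locks those values in; drop them from y1, y7.
So y1 = 4.

4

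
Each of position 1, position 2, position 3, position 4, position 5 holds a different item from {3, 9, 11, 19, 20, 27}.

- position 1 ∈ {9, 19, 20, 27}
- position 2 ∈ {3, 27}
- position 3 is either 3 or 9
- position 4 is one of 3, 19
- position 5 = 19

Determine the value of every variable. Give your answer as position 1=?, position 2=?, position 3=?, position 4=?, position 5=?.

position 5 must be 19 (only option left). Remove 19 from position 1, position 4.
position 4 must be 3 (only option left). Remove 3 from position 2, position 3.
position 2's domain is down to {27}, so position 2 = 27. Eliminate 27 elsewhere: position 1.
position 3 must be 9 (only option left). So position 1 can't be 9.
That leaves position 1 = 20.

position 1=20, position 2=27, position 3=9, position 4=3, position 5=19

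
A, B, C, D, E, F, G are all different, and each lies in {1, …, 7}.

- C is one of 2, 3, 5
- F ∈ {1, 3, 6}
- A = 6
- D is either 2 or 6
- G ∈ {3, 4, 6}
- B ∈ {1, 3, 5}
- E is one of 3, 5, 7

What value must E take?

7

A has just one choice, so A = 6. So D, F, G can't be 6.
D must be 2 (only option left). Strike 2 from C.
The 5 still-open variables together cover exactly {1, 3, 4, 5, 7} — 5 values for 5 variables — and 4 appears only in G's list, so G = 4.
Among the 4 still-open variables, 7 fits only E (and all 4 values in {1, 3, 5, 7} must be used), so E = 7.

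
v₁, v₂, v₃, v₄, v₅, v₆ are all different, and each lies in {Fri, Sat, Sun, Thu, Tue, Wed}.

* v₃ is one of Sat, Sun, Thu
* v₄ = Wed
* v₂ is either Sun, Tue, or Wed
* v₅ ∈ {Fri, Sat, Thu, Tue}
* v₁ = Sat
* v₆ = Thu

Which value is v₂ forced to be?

Tue

v₁'s domain is down to {Sat}, so v₁ = Sat. Remove Sat from v₃, v₅.
That leaves v₄ = Wed. Remove Wed from v₂.
v₆ must be Thu (only option left). So v₃, v₅ can't be Thu.
That leaves v₃ = Sun. Remove Sun from v₂.
So v₂ = Tue.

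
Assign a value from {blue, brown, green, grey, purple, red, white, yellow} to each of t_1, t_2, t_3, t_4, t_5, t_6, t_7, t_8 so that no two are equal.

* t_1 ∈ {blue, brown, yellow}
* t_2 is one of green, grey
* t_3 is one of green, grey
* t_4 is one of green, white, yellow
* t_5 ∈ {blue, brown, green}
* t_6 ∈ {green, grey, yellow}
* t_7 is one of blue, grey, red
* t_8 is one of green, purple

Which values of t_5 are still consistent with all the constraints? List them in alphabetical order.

Among the 8 variables, purple fits only t_8 (and all 8 values in {blue, brown, green, grey, purple, red, white, yellow} must be used), so t_8 = purple.
Among the 7 still-open variables, red fits only t_7 (and all 7 values in {blue, brown, green, grey, red, white, yellow} must be used), so t_7 = red.
The 6 still-open variables draw from only 6 values {blue, brown, green, grey, white, yellow}, so each is used; only t_4 can be white, hence t_4 = white.
t_2 and t_3 share exactly the 2 values {green, grey}; by pigeonhole those values go to them, so strike green, grey from t_5, t_6.
t_6's domain is down to {yellow}, so t_6 = yellow. Eliminate yellow elsewhere: t_1.
No further eliminations apply; t_5 can still be any of blue, brown.

blue, brown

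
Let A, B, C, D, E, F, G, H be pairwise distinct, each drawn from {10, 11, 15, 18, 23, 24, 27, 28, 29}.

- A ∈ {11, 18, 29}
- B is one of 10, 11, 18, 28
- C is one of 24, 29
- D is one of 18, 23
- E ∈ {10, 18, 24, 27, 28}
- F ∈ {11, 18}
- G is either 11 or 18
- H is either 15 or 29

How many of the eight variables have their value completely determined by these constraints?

4

The 2 variables F and G are confined to {11, 18}, which locks those values in; drop them from A, B, D, E.
That leaves A = 29. So C, H can't be 29.
C's domain is down to {24}, so C = 24. So E can't be 24.
D's domain is down to {23}, so D = 23.
H must be 15 (only option left).
Determined: A=29, C=24, D=23, H=15. The other variables each still have more than one consistent value. That makes 4.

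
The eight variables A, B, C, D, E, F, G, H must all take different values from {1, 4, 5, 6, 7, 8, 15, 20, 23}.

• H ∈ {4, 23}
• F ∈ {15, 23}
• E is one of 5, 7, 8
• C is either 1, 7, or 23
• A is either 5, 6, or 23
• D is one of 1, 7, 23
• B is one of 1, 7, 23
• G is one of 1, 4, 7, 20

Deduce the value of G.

20

B, C, D between them cover only {1, 7, 23} — a naked triple. Remove those values from A, E, F, G, H.
F has just one choice, so F = 15.
H's domain is down to {4}, so H = 4. So G can't be 4.
So G = 20.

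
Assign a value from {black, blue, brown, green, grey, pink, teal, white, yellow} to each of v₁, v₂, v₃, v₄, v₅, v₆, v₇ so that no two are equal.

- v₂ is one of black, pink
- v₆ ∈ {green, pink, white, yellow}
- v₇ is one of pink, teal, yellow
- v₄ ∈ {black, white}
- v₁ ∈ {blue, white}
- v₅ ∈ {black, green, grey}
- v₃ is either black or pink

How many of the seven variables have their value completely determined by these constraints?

v₂ and v₃ share exactly the 2 values {black, pink}; by pigeonhole those values go to them, so strike black, pink from v₄, v₅, v₆, v₇.
v₄ must be white (only option left). Remove white from v₁, v₆.
v₁'s domain is down to {blue}, so v₁ = blue.
Determined: v₁=blue, v₄=white. The other variables each still have more than one consistent value. That makes 2.

2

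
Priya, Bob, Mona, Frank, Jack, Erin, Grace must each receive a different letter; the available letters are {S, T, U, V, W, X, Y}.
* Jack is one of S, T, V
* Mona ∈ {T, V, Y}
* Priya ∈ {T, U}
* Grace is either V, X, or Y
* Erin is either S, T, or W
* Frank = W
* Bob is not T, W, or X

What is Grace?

X

Frank has just one choice, so Frank = W. Remove W from Erin.
Among the 6 still-open variables, X fits only Grace (and all 6 values in {S, T, U, V, X, Y} must be used), so Grace = X.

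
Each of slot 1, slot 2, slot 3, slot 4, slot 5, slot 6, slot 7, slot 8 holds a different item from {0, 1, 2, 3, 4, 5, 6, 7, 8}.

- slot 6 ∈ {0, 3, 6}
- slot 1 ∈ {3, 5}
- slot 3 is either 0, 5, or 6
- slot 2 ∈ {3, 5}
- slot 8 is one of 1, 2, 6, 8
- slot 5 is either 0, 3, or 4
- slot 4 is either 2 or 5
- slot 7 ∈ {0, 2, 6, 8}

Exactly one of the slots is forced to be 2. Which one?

slot 4

Among the 8 variables, 1 fits only slot 8 (and all 8 values in {0, 1, 2, 3, 4, 5, 6, 8} must be used), so slot 8 = 1.
The 7 still-open variables together cover exactly {0, 2, 3, 4, 5, 6, 8} — 7 values for 7 variables — and 4 appears only in slot 5's list, so slot 5 = 4.
Among the 6 still-open variables, 8 fits only slot 7 (and all 6 values in {0, 2, 3, 5, 6, 8} must be used), so slot 7 = 8.
The 5 still-open variables draw from only 5 values {0, 2, 3, 5, 6}, so each is used; only slot 4 can be 2, hence slot 4 = 2.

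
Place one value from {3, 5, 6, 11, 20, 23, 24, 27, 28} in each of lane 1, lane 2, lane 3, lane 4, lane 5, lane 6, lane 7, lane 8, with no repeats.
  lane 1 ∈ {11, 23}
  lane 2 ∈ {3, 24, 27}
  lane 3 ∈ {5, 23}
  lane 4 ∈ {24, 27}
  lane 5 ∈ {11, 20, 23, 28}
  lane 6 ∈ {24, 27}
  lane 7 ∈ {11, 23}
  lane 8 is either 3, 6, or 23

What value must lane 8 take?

lane 1 and lane 7 share exactly the 2 values {11, 23}; by pigeonhole those values go to them, so strike 11, 23 from lane 3, lane 5, lane 8.
lane 3's domain is down to {5}, so lane 3 = 5.
The 2 variables lane 4 and lane 6 are confined to {24, 27}, which locks those values in; drop them from lane 2.
lane 2 has just one choice, so lane 2 = 3. So lane 8 can't be 3.
So lane 8 = 6.

6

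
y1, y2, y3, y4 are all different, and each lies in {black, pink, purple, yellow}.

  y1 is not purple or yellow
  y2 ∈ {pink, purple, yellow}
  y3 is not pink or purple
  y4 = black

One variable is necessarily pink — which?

y1

y4 has just one choice, so y4 = black. Remove black from y1, y3.
So pink goes to y1.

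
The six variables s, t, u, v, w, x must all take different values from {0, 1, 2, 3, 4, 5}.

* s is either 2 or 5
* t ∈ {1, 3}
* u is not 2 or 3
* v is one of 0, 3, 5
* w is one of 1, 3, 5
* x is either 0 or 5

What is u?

The 6 variables together cover exactly {0, 1, 2, 3, 4, 5} — 6 values for 6 variables — and 2 appears only in s's list, so s = 2.
The 5 still-open variables together cover exactly {0, 1, 3, 4, 5} — 5 values for 5 variables — and 4 appears only in u's list, so u = 4.

4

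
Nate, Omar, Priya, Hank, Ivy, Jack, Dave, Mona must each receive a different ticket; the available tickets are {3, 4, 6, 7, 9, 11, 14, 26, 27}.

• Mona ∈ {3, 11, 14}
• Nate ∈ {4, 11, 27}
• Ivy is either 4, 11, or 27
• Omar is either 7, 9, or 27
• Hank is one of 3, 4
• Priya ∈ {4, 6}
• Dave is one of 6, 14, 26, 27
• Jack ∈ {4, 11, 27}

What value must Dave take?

The 3 variables Nate, Ivy, Jack are confined to {4, 11, 27}, which locks those values in; drop them from Omar, Priya, Hank, Dave, Mona.
Priya's domain is down to {6}, so Priya = 6. So Dave can't be 6.
Hank has just one choice, so Hank = 3. So Mona can't be 3.
Mona must be 14 (only option left). Remove 14 from Dave.
So Dave = 26.

26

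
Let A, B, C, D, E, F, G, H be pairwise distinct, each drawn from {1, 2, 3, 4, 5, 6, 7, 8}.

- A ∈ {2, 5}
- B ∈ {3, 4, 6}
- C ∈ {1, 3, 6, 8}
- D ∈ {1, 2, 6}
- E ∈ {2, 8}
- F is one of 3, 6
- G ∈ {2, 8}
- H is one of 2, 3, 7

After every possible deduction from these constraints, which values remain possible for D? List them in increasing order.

1, 6

The 8 variables together cover exactly {1, 2, 3, 4, 5, 6, 7, 8} — 8 values for 8 variables — and 4 appears only in B's list, so B = 4.
Among the 7 still-open variables, 5 fits only A (and all 7 values in {1, 2, 3, 5, 6, 7, 8} must be used), so A = 5.
The 6 still-open variables draw from only 6 values {1, 2, 3, 6, 7, 8}, so each is used; only H can be 7, hence H = 7.
E and G between them cover only {2, 8} — a naked pair. Remove those values from C, D.
No further eliminations apply; D can still be any of 1, 6.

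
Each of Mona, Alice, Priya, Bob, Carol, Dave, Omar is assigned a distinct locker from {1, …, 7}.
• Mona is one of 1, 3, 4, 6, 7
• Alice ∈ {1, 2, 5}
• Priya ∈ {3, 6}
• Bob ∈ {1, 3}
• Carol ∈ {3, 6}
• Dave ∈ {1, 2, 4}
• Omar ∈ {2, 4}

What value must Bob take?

The 7 variables together cover exactly {1, 2, 3, 4, 5, 6, 7} — 7 values for 7 variables — and 5 appears only in Alice's list, so Alice = 5.
The 6 still-open variables draw from only 6 values {1, 2, 3, 4, 6, 7}, so each is used; only Mona can be 7, hence Mona = 7.
Priya and Carol share exactly the 2 values {3, 6}; by pigeonhole those values go to them, so strike 3, 6 from Bob.
So Bob = 1.

1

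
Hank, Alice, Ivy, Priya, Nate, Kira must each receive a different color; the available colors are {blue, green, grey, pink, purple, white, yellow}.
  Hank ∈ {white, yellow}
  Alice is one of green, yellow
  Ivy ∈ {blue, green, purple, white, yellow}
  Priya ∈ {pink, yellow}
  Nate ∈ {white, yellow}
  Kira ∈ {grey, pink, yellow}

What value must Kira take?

Hank and Nate share exactly the 2 values {white, yellow}; by pigeonhole those values go to them, so strike white, yellow from Alice, Ivy, Priya, Kira.
Alice has just one choice, so Alice = green. Eliminate green elsewhere: Ivy.
Priya has just one choice, so Priya = pink. So Kira can't be pink.
So Kira = grey.

grey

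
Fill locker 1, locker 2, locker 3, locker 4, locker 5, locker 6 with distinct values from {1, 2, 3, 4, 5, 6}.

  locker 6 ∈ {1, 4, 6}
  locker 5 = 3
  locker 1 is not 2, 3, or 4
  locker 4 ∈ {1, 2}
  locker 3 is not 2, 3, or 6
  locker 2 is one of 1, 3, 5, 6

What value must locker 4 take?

2

locker 5's domain is down to {3}, so locker 5 = 3. Strike 3 from locker 2.
Among the 5 still-open variables, 2 fits only locker 4 (and all 5 values in {1, 2, 4, 5, 6} must be used), so locker 4 = 2.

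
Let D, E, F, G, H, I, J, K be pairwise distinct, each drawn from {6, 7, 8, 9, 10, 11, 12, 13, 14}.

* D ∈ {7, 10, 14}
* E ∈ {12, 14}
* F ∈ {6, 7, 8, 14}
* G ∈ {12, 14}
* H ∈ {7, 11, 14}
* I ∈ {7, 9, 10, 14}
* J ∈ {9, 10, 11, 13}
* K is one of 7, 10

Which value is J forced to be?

13

E and G between them cover only {12, 14} — a naked pair. Remove those values from D, F, H, I.
D and K share exactly the 2 values {7, 10}; by pigeonhole those values go to them, so strike 7, 10 from F, H, I, J.
That leaves H = 11. Strike 11 from J.
I must be 9 (only option left). Eliminate 9 elsewhere: J.
So J = 13.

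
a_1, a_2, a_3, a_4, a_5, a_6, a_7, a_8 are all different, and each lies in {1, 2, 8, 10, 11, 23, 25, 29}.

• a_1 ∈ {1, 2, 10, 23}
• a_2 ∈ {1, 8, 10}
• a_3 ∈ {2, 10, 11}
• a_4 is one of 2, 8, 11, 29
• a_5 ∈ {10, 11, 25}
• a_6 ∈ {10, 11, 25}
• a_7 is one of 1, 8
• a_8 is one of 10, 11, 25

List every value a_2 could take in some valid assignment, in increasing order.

1, 8

The 8 variables together cover exactly {1, 2, 8, 10, 11, 23, 25, 29} — 8 values for 8 variables — and 23 appears only in a_1's list, so a_1 = 23.
Among the 7 still-open variables, 29 fits only a_4 (and all 7 values in {1, 2, 8, 10, 11, 25, 29} must be used), so a_4 = 29.
The 6 still-open variables together cover exactly {1, 2, 8, 10, 11, 25} — 6 values for 6 variables — and 2 appears only in a_3's list, so a_3 = 2.
a_5, a_6, a_8 share exactly the 3 values {10, 11, 25}; by pigeonhole those values go to them, so strike 10, 11, 25 from a_2.
No further eliminations apply; a_2 can still be any of 1, 8.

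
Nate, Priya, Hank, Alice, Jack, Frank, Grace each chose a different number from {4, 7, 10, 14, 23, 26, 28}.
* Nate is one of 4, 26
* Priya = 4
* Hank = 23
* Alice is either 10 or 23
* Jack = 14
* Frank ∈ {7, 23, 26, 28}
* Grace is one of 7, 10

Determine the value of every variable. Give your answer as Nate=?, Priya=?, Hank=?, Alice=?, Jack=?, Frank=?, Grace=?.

Nate=26, Priya=4, Hank=23, Alice=10, Jack=14, Frank=28, Grace=7

Priya's domain is down to {4}, so Priya = 4. So Nate can't be 4.
That leaves Hank = 23. So Alice, Frank can't be 23.
Alice has just one choice, so Alice = 10. So Grace can't be 10.
Jack's domain is down to {14}, so Jack = 14.
Grace's domain is down to {7}, so Grace = 7. Remove 7 from Frank.
That leaves Nate = 26. So Frank can't be 26.
Frank's domain is down to {28}, so Frank = 28.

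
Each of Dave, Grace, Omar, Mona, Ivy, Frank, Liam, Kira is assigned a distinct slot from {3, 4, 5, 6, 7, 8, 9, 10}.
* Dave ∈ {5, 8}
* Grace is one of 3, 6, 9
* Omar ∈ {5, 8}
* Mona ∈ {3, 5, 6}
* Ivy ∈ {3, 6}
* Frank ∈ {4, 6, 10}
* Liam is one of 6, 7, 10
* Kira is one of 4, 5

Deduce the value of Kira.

Among the 8 variables, 7 fits only Liam (and all 8 values in {3, 4, 5, 6, 7, 8, 9, 10} must be used), so Liam = 7.
The 7 still-open variables draw from only 7 values {3, 4, 5, 6, 8, 9, 10}, so each is used; only Grace can be 9, hence Grace = 9.
Among the 6 still-open variables, 10 fits only Frank (and all 6 values in {3, 4, 5, 6, 8, 10} must be used), so Frank = 10.
The 5 still-open variables together cover exactly {3, 4, 5, 6, 8} — 5 values for 5 variables — and 4 appears only in Kira's list, so Kira = 4.

4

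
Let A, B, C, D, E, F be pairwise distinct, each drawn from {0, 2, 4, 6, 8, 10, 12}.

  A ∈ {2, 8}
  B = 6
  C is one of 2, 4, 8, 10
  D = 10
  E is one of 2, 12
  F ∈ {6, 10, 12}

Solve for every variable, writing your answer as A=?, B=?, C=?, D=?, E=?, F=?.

B has just one choice, so B = 6. Remove 6 from F.
D has just one choice, so D = 10. So C, F can't be 10.
F must be 12 (only option left). So E can't be 12.
E must be 2 (only option left). Remove 2 from A, C.
That leaves A = 8. Eliminate 8 elsewhere: C.
C has just one choice, so C = 4.

A=8, B=6, C=4, D=10, E=2, F=12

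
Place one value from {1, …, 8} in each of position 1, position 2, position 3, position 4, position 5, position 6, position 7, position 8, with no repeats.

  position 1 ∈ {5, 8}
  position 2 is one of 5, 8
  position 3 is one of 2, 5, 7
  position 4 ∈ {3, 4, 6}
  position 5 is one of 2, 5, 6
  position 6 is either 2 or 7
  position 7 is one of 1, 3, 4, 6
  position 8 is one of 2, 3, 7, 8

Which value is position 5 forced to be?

6

The 8 variables draw from only 8 values {1, 2, 3, 4, 5, 6, 7, 8}, so each is used; only position 7 can be 1, hence position 7 = 1.
Among the 7 still-open variables, 4 fits only position 4 (and all 7 values in {2, 3, 4, 5, 6, 7, 8} must be used), so position 4 = 4.
The 6 still-open variables together cover exactly {2, 3, 5, 6, 7, 8} — 6 values for 6 variables — and 3 appears only in position 8's list, so position 8 = 3.
The 5 still-open variables together cover exactly {2, 5, 6, 7, 8} — 5 values for 5 variables — and 6 appears only in position 5's list, so position 5 = 6.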